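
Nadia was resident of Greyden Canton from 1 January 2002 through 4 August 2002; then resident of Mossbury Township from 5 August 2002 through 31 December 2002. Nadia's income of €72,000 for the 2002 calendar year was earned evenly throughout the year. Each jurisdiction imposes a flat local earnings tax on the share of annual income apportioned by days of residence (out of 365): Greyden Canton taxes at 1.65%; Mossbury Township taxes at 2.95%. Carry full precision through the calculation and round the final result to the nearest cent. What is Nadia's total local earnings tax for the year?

Greyden Canton, 1 January – 4 August 2002: 216 days → €72,000 × 1.65% × 216/365 = €703.0356
Mossbury Township, 5 August – 31 December 2002: 149 days → €72,000 × 2.95% × 149/365 = €867.0575
Total = €1,570.0932

€1,570.09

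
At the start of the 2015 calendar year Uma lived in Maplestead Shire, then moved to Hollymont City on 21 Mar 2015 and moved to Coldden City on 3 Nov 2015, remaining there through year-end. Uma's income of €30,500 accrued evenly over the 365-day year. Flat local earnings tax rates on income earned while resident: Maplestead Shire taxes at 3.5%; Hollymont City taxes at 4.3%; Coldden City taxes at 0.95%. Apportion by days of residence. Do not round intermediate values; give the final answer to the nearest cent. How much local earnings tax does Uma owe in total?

€1,093.53

Maplestead Shire, 1 Jan – 20 Mar 2015: 79 days → €30,500 × 3.5% × 79/365 = €231.0479
Hollymont City, 21 Mar – 2 Nov 2015: 227 days → €30,500 × 4.3% × 227/365 = €815.6452
Coldden City, 3 Nov – 31 Dec 2015: 59 days → €30,500 × 0.95% × 59/365 = €46.8363
Total = €1,093.5295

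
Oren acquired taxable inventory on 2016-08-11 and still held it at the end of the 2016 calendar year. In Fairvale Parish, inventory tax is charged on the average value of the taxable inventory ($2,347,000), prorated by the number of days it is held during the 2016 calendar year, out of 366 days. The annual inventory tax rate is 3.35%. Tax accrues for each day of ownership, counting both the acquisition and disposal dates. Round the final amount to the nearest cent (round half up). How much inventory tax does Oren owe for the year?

$30,719.41

Days held (2016-08-11 to 2016-12-31): 143 out of 366
Tax = $2,347,000 × 3.35% × 143/366 = $30,719.4085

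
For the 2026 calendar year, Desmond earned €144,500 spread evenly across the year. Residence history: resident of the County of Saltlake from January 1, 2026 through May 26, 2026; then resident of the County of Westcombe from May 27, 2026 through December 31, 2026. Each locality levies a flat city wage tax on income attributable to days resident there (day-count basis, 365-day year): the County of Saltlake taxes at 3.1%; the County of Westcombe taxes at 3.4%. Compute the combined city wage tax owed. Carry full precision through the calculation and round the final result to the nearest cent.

The County of Saltlake, January 1 – May 26, 2026: 146 days → €144,500 × 3.1% × 146/365 = €1,791.8000
The County of Westcombe, May 27 – December 31, 2026: 219 days → €144,500 × 3.4% × 219/365 = €2,947.8000
Total = €4,739.6000

€4,739.60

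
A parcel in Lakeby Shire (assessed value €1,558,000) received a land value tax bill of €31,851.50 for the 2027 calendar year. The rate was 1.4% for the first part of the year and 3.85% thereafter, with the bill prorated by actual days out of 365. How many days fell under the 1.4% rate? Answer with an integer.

Let d = days at the first rate; then 365 − d days at the second rate.
€1,558,000 × [1.4%·d + 3.85%·(365−d)] / 365 = €31,851.50
Solving gives d = 269, so the new rate took effect on 27 September 2027.

269 days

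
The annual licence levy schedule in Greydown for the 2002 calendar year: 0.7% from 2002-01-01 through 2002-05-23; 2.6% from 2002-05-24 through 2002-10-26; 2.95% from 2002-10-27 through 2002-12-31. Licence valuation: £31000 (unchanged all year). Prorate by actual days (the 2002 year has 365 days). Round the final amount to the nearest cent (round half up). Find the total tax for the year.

£594.86

2002-01-01 to 2002-05-23: 143 days at 0.7% → £31000 × 0.7% × 143/365 = £85.0164
2002-05-24 to 2002-10-26: 156 days at 2.6% → £31000 × 2.6% × 156/365 = £344.4822
2002-10-27 to 2002-12-31: 66 days at 2.95% → £31000 × 2.95% × 66/365 = £165.3616
Total = £594.8603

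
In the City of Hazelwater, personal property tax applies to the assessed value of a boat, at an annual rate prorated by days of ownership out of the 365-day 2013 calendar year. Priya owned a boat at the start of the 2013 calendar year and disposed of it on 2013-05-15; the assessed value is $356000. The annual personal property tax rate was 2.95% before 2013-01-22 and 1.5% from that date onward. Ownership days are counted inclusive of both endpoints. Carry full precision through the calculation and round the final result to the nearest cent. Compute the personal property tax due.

2013-01-01 to 2013-01-21: 21 days at 2.95% → $356000 × 2.95% × 21/365 = $604.2247
2013-01-22 to 2013-05-15: 114 days at 1.5% → $356000 × 1.5% × 114/365 = $1667.8356
Total = $2272.0603

$2272.06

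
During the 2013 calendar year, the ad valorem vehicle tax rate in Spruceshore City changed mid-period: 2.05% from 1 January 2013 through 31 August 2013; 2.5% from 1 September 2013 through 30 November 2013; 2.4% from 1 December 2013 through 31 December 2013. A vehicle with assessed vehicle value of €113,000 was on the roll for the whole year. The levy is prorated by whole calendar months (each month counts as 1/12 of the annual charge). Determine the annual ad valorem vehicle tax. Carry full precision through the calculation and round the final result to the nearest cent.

1 January – 31 August 2013: 8 months at 2.05% → €113,000 × 2.05% × 8/12 = €1,544.3333
1 September – 30 November 2013: 3 months at 2.5% → €113,000 × 2.5% × 3/12 = €706.2500
1 December – 31 December 2013: 1 month at 2.4% → €113,000 × 2.4% × 1/12 = €226.0000
Total = €2,476.5833

€2,476.58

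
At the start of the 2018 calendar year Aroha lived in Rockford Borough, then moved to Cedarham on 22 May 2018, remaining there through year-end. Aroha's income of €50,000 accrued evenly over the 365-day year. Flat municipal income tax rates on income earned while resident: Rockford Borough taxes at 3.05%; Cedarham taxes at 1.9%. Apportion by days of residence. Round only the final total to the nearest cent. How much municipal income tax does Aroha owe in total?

Rockford Borough, 1 Jan – 21 May 2018: 141 days → €50,000 × 3.05% × 141/365 = €589.1096
Cedarham, 22 May – 31 Dec 2018: 224 days → €50,000 × 1.9% × 224/365 = €583.0137
Total = €1,172.1233

€1,172.12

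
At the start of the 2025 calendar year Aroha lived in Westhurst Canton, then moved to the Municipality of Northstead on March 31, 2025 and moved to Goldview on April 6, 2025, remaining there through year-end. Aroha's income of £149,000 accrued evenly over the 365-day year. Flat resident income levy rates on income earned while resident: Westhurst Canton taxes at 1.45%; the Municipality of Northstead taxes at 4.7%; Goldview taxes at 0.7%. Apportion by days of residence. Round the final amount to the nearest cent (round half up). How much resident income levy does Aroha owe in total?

Westhurst Canton, January 1 – March 30, 2025: 89 days → £149,000 × 1.45% × 89/365 = £526.8068
The Municipality of Northstead, March 31 – April 5, 2025: 6 days → £149,000 × 4.7% × 6/365 = £115.1178
Goldview, April 6 – December 31, 2025: 270 days → £149,000 × 0.7% × 270/365 = £771.5342
Total = £1,413.4589

£1,413.46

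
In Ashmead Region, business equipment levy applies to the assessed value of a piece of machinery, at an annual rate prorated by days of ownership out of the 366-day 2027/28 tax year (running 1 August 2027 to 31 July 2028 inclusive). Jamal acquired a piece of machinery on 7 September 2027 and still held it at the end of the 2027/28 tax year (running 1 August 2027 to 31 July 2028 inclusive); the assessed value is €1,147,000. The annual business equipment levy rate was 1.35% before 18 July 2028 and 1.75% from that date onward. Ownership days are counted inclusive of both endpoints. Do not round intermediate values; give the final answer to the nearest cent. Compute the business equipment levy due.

7 September 2027 – 17 July 2028: 315 days at 1.35% → €1,147,000 × 1.35% × 315/366 = €13,326.8238
18 July – 31 July 2028: 14 days at 1.75% → €1,147,000 × 1.75% × 14/366 = €767.8005
Total = €14,094.6243

€14,094.62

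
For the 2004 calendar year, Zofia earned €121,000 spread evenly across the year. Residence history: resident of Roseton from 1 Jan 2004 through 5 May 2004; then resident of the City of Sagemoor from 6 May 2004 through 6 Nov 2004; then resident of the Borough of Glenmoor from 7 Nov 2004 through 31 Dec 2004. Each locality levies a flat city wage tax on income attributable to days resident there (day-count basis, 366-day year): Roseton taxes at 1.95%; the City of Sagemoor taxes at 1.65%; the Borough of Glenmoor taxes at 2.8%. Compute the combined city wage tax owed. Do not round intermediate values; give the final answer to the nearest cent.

€2,330.57

Roseton, 1 Jan – 5 May 2004: 126 days → €121,000 × 1.95% × 126/366 = €812.2869
The City of Sagemoor, 6 May – 6 Nov 2004: 185 days → €121,000 × 1.65% × 185/366 = €1,009.1598
The Borough of Glenmoor, 7 Nov – 31 Dec 2004: 55 days → €121,000 × 2.8% × 55/366 = €509.1257
Total = €2,330.5724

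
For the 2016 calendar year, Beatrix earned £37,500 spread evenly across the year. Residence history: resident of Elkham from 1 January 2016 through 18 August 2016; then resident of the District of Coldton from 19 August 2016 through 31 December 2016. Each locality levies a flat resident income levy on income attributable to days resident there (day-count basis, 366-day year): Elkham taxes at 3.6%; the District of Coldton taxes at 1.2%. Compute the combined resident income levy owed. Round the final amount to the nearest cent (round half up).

Elkham, 1 January – 18 August 2016: 231 days → £37,500 × 3.6% × 231/366 = £852.0492
The District of Coldton, 19 August – 31 December 2016: 135 days → £37,500 × 1.2% × 135/366 = £165.9836
Total = £1,018.0328

£1,018.03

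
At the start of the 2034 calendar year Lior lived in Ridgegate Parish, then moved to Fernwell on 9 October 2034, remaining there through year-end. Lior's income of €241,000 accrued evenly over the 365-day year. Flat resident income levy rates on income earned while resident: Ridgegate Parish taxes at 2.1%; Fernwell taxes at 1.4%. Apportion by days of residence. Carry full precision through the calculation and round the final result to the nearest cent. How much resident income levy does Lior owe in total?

€4,672.76

Ridgegate Parish, 1 January – 8 October 2034: 281 days → €241,000 × 2.1% × 281/365 = €3,896.2767
Fernwell, 9 October – 31 December 2034: 84 days → €241,000 × 1.4% × 84/365 = €776.4822
Total = €4,672.7589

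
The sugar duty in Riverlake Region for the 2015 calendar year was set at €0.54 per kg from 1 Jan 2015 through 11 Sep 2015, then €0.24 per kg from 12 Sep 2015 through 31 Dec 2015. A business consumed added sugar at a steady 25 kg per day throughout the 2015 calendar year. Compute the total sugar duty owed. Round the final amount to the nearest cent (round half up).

€4095.00

1 Jan – 11 Sep 2015: 254 days × 25 kg/day = 6,350 kg at €0.54/kg → €3429.00
12 Sep – 31 Dec 2015: 111 days × 25 kg/day = 2,775 kg at €0.24/kg → €666.00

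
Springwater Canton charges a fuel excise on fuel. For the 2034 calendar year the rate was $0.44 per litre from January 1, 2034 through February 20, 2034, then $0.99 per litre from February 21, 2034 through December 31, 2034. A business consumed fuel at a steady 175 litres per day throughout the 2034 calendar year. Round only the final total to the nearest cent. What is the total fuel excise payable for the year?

January 1 – February 20, 2034: 51 days × 175 litres/day = 8,925 litres at $0.44/litre → $3927.00
February 21 – December 31, 2034: 314 days × 175 litres/day = 54,950 litres at $0.99/litre → $54400.50

$58327.50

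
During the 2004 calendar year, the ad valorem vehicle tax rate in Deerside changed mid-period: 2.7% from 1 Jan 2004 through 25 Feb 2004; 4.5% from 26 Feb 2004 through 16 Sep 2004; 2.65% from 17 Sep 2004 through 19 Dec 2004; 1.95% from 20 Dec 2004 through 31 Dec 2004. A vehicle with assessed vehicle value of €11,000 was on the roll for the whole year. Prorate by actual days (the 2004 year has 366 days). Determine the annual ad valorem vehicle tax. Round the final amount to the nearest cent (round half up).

€403.24

1 Jan – 25 Feb 2004: 56 days at 2.7% → €11,000 × 2.7% × 56/366 = €45.4426
26 Feb – 16 Sep 2004: 204 days at 4.5% → €11,000 × 4.5% × 204/366 = €275.9016
17 Sep – 19 Dec 2004: 94 days at 2.65% → €11,000 × 2.65% × 94/366 = €74.8661
20 Dec – 31 Dec 2004: 12 days at 1.95% → €11,000 × 1.95% × 12/366 = €7.0328
Total = €403.2432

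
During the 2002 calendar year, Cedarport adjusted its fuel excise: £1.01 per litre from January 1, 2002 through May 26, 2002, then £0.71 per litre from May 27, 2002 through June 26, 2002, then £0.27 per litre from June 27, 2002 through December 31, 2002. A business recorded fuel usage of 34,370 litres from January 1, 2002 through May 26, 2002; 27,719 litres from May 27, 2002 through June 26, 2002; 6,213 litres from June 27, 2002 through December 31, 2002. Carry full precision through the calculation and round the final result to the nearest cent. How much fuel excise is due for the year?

January 1 – May 26, 2002: 34,370 litres at £1.01/litre → £34,713.70
May 27 – June 26, 2002: 27,719 litres at £0.71/litre → £19,680.49
June 27 – December 31, 2002: 6,213 litres at £0.27/litre → £1,677.51

£56,071.70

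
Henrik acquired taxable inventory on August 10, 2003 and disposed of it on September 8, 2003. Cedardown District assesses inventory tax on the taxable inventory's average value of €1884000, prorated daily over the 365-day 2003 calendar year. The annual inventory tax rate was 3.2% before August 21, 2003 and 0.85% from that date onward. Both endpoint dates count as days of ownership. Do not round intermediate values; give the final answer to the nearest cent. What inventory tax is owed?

August 10 – August 20, 2003: 11 days at 3.2% → €1884000 × 3.2% × 11/365 = €1816.8986
August 21 – September 8, 2003: 19 days at 0.85% → €1884000 × 0.85% × 19/365 = €833.6055
Total = €2650.5041

€2650.50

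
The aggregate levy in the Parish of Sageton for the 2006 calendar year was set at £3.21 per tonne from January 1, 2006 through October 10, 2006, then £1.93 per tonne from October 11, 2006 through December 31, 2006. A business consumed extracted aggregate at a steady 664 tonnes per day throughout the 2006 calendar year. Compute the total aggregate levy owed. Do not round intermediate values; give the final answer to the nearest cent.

£708,282.16

January 1 – October 10, 2006: 283 days × 664 tonnes/day = 187,912 tonnes at £3.21/tonne → £603,197.52
October 11 – December 31, 2006: 82 days × 664 tonnes/day = 54,448 tonnes at £1.93/tonne → £105,084.64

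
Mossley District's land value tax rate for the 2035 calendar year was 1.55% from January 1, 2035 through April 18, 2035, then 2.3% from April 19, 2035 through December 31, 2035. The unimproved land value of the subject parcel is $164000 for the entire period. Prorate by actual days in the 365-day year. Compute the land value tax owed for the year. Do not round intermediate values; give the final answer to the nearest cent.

$3408.05

January 1 – April 18, 2035: 108 days at 1.55% → $164000 × 1.55% × 108/365 = $752.1534
April 19 – December 31, 2035: 257 days at 2.3% → $164000 × 2.3% × 257/365 = $2655.9014
Total = $3408.0548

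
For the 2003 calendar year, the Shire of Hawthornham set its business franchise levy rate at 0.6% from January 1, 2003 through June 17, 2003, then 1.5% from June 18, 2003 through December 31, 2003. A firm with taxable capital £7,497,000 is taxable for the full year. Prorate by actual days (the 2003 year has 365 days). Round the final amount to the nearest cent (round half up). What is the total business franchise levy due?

January 1 – June 17, 2003: 168 days at 0.6% → £7,497,000 × 0.6% × 168/365 = £20,704.0438
June 18 – December 31, 2003: 197 days at 1.5% → £7,497,000 × 1.5% × 197/365 = £60,694.8904
Total = £81,398.9342

£81,398.93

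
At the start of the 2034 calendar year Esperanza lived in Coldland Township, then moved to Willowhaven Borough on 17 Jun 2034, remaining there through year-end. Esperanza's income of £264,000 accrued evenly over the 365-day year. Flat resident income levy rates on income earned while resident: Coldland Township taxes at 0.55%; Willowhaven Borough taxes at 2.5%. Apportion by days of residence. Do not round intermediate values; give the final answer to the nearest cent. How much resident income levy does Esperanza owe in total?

£4,244.61

Coldland Township, 1 Jan – 16 Jun 2034: 167 days → £264,000 × 0.55% × 167/365 = £664.3397
Willowhaven Borough, 17 Jun – 31 Dec 2034: 198 days → £264,000 × 2.5% × 198/365 = £3,580.2740
Total = £4,244.6137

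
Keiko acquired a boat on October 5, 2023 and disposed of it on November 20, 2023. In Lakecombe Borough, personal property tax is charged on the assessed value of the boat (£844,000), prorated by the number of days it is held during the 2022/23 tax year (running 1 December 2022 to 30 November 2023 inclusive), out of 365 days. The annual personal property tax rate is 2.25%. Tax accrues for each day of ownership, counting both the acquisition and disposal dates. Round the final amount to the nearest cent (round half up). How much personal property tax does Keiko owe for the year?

Days held (October 5 – November 20, 2023): 47 out of 365
Tax = £844,000 × 2.25% × 47/365 = £2,445.2877

£2,445.29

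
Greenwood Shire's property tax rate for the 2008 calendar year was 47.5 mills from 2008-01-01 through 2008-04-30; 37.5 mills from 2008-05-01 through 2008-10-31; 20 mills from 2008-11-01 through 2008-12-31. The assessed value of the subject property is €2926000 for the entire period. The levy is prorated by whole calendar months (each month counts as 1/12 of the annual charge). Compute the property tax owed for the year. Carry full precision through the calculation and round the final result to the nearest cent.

2008-01-01 to 2008-04-30: 4 months at 47.5 mills → €2926000 × 4.75% × 4/12 = €46328.3333
2008-05-01 to 2008-10-31: 6 months at 37.5 mills → €2926000 × 3.75% × 6/12 = €54862.5000
2008-11-01 to 2008-12-31: 2 months at 20 mills → €2926000 × 2% × 2/12 = €9753.3333
Total = €110944.1667

€110944.17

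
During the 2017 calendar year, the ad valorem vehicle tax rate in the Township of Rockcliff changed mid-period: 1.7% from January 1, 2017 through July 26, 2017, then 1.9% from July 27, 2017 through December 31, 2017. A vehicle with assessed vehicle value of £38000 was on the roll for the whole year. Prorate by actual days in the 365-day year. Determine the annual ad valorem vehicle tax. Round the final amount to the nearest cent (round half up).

£678.90

January 1 – July 26, 2017: 207 days at 1.7% → £38000 × 1.7% × 207/365 = £366.3616
July 27 – December 31, 2017: 158 days at 1.9% → £38000 × 1.9% × 158/365 = £312.5370
Total = £678.8986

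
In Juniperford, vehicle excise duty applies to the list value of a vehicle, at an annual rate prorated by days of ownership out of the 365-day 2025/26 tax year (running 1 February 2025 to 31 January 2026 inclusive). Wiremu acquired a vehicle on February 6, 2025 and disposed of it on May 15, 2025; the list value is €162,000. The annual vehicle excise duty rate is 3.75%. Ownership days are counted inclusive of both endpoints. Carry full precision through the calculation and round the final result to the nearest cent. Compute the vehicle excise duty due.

€1,647.74

Days held (February 6 – May 15, 2025): 99 out of 365
Tax = €162,000 × 3.75% × 99/365 = €1,647.7397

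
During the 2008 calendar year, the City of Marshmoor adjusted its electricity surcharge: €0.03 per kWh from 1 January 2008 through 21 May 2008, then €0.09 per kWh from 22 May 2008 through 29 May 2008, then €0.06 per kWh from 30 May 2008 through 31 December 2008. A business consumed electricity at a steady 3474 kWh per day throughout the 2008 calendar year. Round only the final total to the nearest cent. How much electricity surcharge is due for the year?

1 January – 21 May 2008: 142 days × 3474 kWh/day = 493,308 kWh at €0.03/kWh → €14799.24
22 May – 29 May 2008: 8 days × 3474 kWh/day = 27,792 kWh at €0.09/kWh → €2501.28
30 May – 31 December 2008: 216 days × 3474 kWh/day = 750,384 kWh at €0.06/kWh → €45023.04

€62323.56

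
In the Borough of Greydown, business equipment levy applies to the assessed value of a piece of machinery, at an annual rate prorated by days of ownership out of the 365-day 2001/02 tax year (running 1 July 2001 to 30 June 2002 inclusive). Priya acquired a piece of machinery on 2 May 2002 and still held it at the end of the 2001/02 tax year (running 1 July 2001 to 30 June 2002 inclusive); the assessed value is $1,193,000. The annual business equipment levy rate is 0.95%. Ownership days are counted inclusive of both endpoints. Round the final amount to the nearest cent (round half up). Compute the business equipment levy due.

$1,863.04

Days held (2 May – 30 June 2002): 60 out of 365
Tax = $1,193,000 × 0.95% × 60/365 = $1,863.0411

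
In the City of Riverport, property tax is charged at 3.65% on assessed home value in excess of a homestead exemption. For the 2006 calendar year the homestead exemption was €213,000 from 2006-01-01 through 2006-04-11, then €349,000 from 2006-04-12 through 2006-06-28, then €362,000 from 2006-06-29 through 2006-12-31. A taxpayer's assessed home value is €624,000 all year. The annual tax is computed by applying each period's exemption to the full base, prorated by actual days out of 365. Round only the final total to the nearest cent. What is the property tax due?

€11,169.30

2006-01-01 to 2006-04-11: 101 days, exemption €213,000 → (€624,000 − €213,000) × 3.65% × 101/365 = €4,151.1000
2006-04-12 to 2006-06-28: 78 days, exemption €349,000 → (€624,000 − €349,000) × 3.65% × 78/365 = €2,145.0000
2006-06-29 to 2006-12-31: 186 days, exemption €362,000 → (€624,000 − €362,000) × 3.65% × 186/365 = €4,873.2000
Total = €11,169.3000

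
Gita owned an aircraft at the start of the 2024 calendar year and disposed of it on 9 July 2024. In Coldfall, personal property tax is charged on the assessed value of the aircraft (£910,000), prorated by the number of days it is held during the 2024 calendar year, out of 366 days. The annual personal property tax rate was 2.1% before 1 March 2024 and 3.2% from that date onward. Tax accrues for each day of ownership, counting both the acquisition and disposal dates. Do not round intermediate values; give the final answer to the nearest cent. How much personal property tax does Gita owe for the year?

£13,555.52

1 January – 29 February 2024: 60 days at 2.1% → £910,000 × 2.1% × 60/366 = £3,132.7869
1 March – 9 July 2024: 131 days at 3.2% → £910,000 × 3.2% × 131/366 = £10,422.7322
Total = £13,555.5191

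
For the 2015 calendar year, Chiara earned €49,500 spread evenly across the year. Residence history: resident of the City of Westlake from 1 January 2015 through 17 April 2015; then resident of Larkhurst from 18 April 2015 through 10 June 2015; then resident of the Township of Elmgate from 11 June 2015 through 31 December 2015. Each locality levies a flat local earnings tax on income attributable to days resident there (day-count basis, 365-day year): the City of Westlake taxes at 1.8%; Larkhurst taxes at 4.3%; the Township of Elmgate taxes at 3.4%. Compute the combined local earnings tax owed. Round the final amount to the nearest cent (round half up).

€1,516.73

The City of Westlake, 1 January – 17 April 2015: 107 days → €49,500 × 1.8% × 107/365 = €261.1973
Larkhurst, 18 April – 10 June 2015: 54 days → €49,500 × 4.3% × 54/365 = €314.9014
The Township of Elmgate, 11 June – 31 December 2015: 204 days → €49,500 × 3.4% × 204/365 = €940.6356
Total = €1,516.7342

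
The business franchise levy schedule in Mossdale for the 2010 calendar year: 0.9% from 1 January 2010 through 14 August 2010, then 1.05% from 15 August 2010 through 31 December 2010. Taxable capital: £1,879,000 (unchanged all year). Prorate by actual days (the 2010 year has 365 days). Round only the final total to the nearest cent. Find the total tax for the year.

£17,984.35

1 January – 14 August 2010: 226 days at 0.9% → £1,879,000 × 0.9% × 226/365 = £10,470.9205
15 August – 31 December 2010: 139 days at 1.05% → £1,879,000 × 1.05% × 139/365 = £7,513.4260
Total = £17,984.3466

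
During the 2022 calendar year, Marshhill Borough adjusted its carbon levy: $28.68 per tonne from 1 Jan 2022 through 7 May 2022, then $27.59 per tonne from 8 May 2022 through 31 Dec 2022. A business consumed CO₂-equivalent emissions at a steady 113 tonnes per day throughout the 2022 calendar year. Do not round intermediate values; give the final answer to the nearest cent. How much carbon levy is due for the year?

1 Jan – 7 May 2022: 127 days × 113 tonnes/day = 14,351 tonnes at $28.68/tonne → $411,586.68
8 May – 31 Dec 2022: 238 days × 113 tonnes/day = 26,894 tonnes at $27.59/tonne → $742,005.46

$1,153,592.14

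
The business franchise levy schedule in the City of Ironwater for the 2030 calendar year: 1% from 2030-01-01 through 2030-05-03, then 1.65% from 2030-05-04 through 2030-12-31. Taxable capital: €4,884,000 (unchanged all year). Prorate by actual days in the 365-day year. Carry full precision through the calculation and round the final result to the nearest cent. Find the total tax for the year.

€69,888.03

2030-01-01 to 2030-05-03: 123 days at 1% → €4,884,000 × 1% × 123/365 = €16,458.4110
2030-05-04 to 2030-12-31: 242 days at 1.65% → €4,884,000 × 1.65% × 242/365 = €53,429.6219
Total = €69,888.0329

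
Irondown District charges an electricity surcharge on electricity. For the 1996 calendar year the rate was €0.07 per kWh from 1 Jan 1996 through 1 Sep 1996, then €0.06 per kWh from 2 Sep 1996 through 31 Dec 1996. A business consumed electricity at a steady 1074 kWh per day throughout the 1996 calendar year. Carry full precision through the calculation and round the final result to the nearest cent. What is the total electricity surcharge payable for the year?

€26,216.34

1 Jan – 1 Sep 1996: 245 days × 1074 kWh/day = 263,130 kWh at €0.07/kWh → €18,419.10
2 Sep – 31 Dec 1996: 121 days × 1074 kWh/day = 129,954 kWh at €0.06/kWh → €7,797.24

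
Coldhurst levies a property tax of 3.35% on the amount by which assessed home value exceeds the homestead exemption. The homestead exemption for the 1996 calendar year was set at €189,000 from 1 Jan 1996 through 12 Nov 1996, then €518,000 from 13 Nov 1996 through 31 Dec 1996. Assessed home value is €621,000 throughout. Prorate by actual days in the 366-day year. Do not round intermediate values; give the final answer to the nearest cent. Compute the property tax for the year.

1 Jan – 12 Nov 1996: 317 days, exemption €189,000 → (€621,000 − €189,000) × 3.35% × 317/366 = €12,534.4918
13 Nov – 31 Dec 1996: 49 days, exemption €518,000 → (€621,000 − €518,000) × 3.35% × 49/366 = €461.9522
Total = €12,996.4440

€12,996.44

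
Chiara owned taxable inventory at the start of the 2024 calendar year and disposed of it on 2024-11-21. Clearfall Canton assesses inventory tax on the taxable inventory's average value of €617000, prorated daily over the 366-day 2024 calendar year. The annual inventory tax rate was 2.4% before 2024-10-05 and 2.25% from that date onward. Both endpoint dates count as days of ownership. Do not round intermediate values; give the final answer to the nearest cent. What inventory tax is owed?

2024-01-01 to 2024-10-04: 278 days at 2.4% → €617000 × 2.4% × 278/366 = €11247.6066
2024-10-05 to 2024-11-21: 48 days at 2.25% → €617000 × 2.25% × 48/366 = €1820.6557
Total = €13068.2623

€13068.26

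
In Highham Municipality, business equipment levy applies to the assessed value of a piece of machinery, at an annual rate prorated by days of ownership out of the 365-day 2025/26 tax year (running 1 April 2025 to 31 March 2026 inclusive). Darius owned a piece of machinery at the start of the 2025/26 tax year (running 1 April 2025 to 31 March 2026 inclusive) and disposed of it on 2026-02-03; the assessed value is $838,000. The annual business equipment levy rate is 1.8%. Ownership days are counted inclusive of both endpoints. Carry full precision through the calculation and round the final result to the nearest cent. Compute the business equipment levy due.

$12,769.74

Days held (2025-04-01 to 2026-02-03): 309 out of 365
Tax = $838,000 × 1.8% × 309/365 = $12,769.7425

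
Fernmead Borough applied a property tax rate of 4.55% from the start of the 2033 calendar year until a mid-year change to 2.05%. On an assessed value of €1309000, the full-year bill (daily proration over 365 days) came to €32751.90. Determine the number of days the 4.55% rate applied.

66 days

Let d = days at the first rate; then 365 − d days at the second rate.
€1309000 × [4.55%·d + 2.05%·(365−d)] / 365 = €32751.90
Solving gives d = 66, so the new rate took effect on 8 Mar 2033.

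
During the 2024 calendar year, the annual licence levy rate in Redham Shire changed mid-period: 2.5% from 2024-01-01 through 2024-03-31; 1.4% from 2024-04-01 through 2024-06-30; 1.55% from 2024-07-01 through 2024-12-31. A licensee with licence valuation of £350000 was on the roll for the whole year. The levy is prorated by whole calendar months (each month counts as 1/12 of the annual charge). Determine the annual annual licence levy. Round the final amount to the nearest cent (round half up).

2024-01-01 to 2024-03-31: 3 months at 2.5% → £350000 × 2.5% × 3/12 = £2187.5000
2024-04-01 to 2024-06-30: 3 months at 1.4% → £350000 × 1.4% × 3/12 = £1225.0000
2024-07-01 to 2024-12-31: 6 months at 1.55% → £350000 × 1.55% × 6/12 = £2712.5000
Total = £6125.0000

£6125.00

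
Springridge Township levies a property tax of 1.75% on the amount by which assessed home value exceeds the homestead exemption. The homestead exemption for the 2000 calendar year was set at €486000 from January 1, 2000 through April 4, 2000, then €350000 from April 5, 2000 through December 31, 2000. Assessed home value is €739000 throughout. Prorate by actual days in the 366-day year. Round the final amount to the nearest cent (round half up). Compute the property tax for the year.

January 1 – April 4, 2000: 95 days, exemption €486000 → (€739000 − €486000) × 1.75% × 95/366 = €1149.2145
April 5 – December 31, 2000: 271 days, exemption €350000 → (€739000 − €350000) × 1.75% × 271/366 = €5040.5260
Total = €6189.7404

€6189.74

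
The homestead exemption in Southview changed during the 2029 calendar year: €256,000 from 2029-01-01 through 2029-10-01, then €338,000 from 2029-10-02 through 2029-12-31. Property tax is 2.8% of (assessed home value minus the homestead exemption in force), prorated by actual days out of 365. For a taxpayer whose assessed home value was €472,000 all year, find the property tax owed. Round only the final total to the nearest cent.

2029-01-01 to 2029-10-01: 274 days, exemption €256,000 → (€472,000 − €256,000) × 2.8% × 274/365 = €4,540.1425
2029-10-02 to 2029-12-31: 91 days, exemption €338,000 → (€472,000 − €338,000) × 2.8% × 91/365 = €935.4301
Total = €5,475.5726

€5,475.57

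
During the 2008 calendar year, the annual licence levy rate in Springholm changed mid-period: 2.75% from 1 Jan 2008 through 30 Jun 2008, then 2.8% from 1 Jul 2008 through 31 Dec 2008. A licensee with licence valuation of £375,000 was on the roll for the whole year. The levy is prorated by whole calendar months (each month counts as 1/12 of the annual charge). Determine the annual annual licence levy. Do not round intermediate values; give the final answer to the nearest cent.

1 Jan – 30 Jun 2008: 6 months at 2.75% → £375,000 × 2.75% × 6/12 = £5,156.2500
1 Jul – 31 Dec 2008: 6 months at 2.8% → £375,000 × 2.8% × 6/12 = £5,250.0000
Total = £10,406.2500

£10,406.25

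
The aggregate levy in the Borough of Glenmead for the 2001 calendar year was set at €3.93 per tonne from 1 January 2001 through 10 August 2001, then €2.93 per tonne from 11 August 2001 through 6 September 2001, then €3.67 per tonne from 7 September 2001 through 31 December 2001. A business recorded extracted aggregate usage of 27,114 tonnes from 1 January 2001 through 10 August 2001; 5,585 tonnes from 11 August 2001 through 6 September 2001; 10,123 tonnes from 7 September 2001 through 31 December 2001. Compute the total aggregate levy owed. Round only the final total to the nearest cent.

€160,073.48

1 January – 10 August 2001: 27,114 tonnes at €3.93/tonne → €106,558.02
11 August – 6 September 2001: 5,585 tonnes at €2.93/tonne → €16,364.05
7 September – 31 December 2001: 10,123 tonnes at €3.67/tonne → €37,151.41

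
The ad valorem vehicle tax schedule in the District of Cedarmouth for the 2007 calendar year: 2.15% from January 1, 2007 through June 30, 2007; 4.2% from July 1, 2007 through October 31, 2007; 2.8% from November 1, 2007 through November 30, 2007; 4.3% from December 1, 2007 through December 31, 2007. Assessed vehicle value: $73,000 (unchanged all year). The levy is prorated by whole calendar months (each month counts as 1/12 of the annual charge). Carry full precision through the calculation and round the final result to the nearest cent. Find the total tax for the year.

January 1 – June 30, 2007: 6 months at 2.15% → $73,000 × 2.15% × 6/12 = $784.7500
July 1 – October 31, 2007: 4 months at 4.2% → $73,000 × 4.2% × 4/12 = $1,022.0000
November 1 – November 30, 2007: 1 month at 2.8% → $73,000 × 2.8% × 1/12 = $170.3333
December 1 – December 31, 2007: 1 month at 4.3% → $73,000 × 4.3% × 1/12 = $261.5833
Total = $2,238.6667

$2,238.67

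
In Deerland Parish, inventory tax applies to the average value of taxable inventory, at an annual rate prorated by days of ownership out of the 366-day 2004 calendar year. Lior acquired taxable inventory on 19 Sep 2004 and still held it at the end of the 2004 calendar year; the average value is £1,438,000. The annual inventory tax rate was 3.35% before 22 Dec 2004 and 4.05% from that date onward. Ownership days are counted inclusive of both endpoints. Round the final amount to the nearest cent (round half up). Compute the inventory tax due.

19 Sep – 21 Dec 2004: 94 days at 3.35% → £1,438,000 × 3.35% × 94/366 = £12,372.3005
22 Dec – 31 Dec 2004: 10 days at 4.05% → £1,438,000 × 4.05% × 10/366 = £1,591.2295
Total = £13,963.5301

£13,963.53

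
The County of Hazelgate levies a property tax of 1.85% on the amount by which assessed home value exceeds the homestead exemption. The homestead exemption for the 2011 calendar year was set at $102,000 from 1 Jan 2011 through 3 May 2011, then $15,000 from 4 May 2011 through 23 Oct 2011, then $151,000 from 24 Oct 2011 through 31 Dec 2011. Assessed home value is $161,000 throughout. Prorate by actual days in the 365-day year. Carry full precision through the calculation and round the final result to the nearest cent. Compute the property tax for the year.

$1,682.99

1 Jan – 3 May 2011: 123 days, exemption $102,000 → ($161,000 − $102,000) × 1.85% × 123/365 = $367.8205
4 May – 23 Oct 2011: 173 days, exemption $15,000 → ($161,000 − $15,000) × 1.85% × 173/365 = $1,280.2000
24 Oct – 31 Dec 2011: 69 days, exemption $151,000 → ($161,000 − $151,000) × 1.85% × 69/365 = $34.9726
Total = $1,682.9932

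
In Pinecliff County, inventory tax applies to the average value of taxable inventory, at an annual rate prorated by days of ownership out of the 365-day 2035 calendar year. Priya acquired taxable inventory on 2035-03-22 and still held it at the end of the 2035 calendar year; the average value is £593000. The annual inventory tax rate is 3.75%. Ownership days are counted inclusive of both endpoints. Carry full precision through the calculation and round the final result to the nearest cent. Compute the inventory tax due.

Days held (2035-03-22 to 2035-12-31): 285 out of 365
Tax = £593000 × 3.75% × 285/365 = £17363.5274

£17363.53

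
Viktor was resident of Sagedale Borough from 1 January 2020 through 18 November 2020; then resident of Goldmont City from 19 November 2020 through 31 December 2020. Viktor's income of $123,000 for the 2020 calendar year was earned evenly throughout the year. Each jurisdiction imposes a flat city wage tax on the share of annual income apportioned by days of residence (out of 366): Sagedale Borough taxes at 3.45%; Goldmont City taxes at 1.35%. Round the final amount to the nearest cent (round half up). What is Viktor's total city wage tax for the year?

$3,940.03

Sagedale Borough, 1 January – 18 November 2020: 323 days → $123,000 × 3.45% × 323/366 = $3,744.9467
Goldmont City, 19 November – 31 December 2020: 43 days → $123,000 × 1.35% × 43/366 = $195.0861
Total = $3,940.0328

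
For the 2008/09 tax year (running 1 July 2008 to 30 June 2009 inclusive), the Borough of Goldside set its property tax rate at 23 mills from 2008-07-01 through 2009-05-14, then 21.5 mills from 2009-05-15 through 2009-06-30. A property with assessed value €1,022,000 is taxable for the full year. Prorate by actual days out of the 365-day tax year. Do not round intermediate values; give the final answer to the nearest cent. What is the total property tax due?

€23,308.60

2008-07-01 to 2009-05-14: 318 days at 23 mills → €1,022,000 × 2.3% × 318/365 = €20,479.2000
2009-05-15 to 2009-06-30: 47 days at 21.5 mills → €1,022,000 × 2.15% × 47/365 = €2,829.4000
Total = €23,308.6000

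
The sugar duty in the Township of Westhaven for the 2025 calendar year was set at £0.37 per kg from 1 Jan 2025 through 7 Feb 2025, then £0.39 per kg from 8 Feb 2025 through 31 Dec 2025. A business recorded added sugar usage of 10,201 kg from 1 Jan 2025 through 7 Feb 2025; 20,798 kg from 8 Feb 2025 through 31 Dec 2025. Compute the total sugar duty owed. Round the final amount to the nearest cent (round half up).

1 Jan – 7 Feb 2025: 10,201 kg at £0.37/kg → £3,774.37
8 Feb – 31 Dec 2025: 20,798 kg at £0.39/kg → £8,111.22

£11,885.59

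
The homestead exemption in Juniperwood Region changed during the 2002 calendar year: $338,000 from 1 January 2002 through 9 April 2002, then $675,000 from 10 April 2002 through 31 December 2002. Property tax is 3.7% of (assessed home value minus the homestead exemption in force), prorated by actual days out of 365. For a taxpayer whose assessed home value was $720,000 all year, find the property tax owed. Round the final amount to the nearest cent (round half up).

$5,047.00

1 January – 9 April 2002: 99 days, exemption $338,000 → ($720,000 − $338,000) × 3.7% × 99/365 = $3,833.6055
10 April – 31 December 2002: 266 days, exemption $675,000 → ($720,000 − $675,000) × 3.7% × 266/365 = $1,213.3973
Total = $5,047.0027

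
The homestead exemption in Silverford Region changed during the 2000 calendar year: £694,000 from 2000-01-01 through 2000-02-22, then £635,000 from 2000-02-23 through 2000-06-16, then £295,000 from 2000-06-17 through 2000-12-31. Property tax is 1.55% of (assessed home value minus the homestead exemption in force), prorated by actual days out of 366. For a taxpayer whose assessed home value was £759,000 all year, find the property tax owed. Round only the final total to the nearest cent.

£4,640.56

2000-01-01 to 2000-02-22: 53 days, exemption £694,000 → (£759,000 − £694,000) × 1.55% × 53/366 = £145.8948
2000-02-23 to 2000-06-16: 115 days, exemption £635,000 → (£759,000 − £635,000) × 1.55% × 115/366 = £603.9071
2000-06-17 to 2000-12-31: 198 days, exemption £295,000 → (£759,000 − £295,000) × 1.55% × 198/366 = £3,890.7541
Total = £4,640.5560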